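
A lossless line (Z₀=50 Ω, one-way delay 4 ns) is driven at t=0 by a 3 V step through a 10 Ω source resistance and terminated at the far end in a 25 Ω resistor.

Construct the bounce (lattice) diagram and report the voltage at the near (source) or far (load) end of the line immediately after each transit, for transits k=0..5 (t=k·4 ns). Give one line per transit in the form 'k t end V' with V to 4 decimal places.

Γ_L=-0.333333, Γ_S=-0.666667; launch V₁=3·50/60=2.500000
k=0 src: V=2.5000
k=1 load: inc=2.500000, refl=2.500000·-0.333333=-0.8333; V=0.000000+2.500000+-0.833333=1.6667
k=2 src: inc=-0.833333, refl=-0.833333·-0.666667=0.5556; V=2.500000+-0.833333+0.555556=2.2222
k=3 load: inc=0.555556, refl=0.555556·-0.333333=-0.1852; V=1.666667+0.555556+-0.185185=2.0370
k=4 src: inc=-0.185185, refl=-0.185185·-0.666667=0.1235; V=2.222222+-0.185185+0.123457=2.1605
k=5 load: inc=0.123457, refl=0.123457·-0.333333=-0.0412; V=2.037037+0.123457+-0.041152=2.1193

0 0 source 2.5000
1 4 load 1.6667
2 8 source 2.2222
3 12 load 2.0370
4 16 source 2.1605
5 20 load 2.1193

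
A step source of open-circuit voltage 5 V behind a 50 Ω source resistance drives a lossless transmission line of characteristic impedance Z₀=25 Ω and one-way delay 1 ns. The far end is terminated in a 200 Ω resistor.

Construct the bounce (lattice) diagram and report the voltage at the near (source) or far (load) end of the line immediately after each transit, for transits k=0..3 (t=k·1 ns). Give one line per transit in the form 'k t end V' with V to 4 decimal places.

Γ_L=0.777778, Γ_S=0.333333; launch V₁=5·25/75=1.666667
k=0 src: V=1.6667
k=1 load: inc=1.666667, refl=1.666667·0.777778=1.2963; V=0.000000+1.666667+1.296296=2.9630
k=2 src: inc=1.296296, refl=1.296296·0.333333=0.4321; V=1.666667+1.296296+0.432099=3.3951
k=3 load: inc=0.432099, refl=0.432099·0.777778=0.3361; V=2.962963+0.432099+0.336077=3.7311

0 0 source 1.6667
1 1 load 2.9630
2 2 source 3.3951
3 3 load 3.7311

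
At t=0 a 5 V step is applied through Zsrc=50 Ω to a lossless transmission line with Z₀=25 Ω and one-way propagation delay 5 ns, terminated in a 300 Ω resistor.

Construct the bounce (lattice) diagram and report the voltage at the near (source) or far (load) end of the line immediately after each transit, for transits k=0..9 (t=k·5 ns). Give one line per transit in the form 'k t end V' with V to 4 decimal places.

Γ_L=0.846154, Γ_S=0.333333; launch V₁=5·25/75=1.666667
k=0 src: V=1.6667
k=1 load: inc=1.666667, refl=1.666667·0.846154=1.4103; V=0.000000+1.666667+1.410256=3.0769
k=2 src: inc=1.410256, refl=1.410256·0.333333=0.4701; V=1.666667+1.410256+0.470085=3.5470
k=3 load: inc=0.470085, refl=0.470085·0.846154=0.3978; V=3.076923+0.470085+0.397765=3.9448
k=4 src: inc=0.397765, refl=0.397765·0.333333=0.1326; V=3.547009+0.397765+0.132588=4.0774
k=5 load: inc=0.132588, refl=0.132588·0.846154=0.1122; V=3.944773+0.132588+0.112190=4.1896
k=6 src: inc=0.112190, refl=0.112190·0.333333=0.0374; V=4.077361+0.112190+0.037397=4.2269
k=7 load: inc=0.037397, refl=0.037397·0.846154=0.0316; V=4.189551+0.037397+0.031643=4.2586
k=8 src: inc=0.031643, refl=0.031643·0.333333=0.0105; V=4.226948+0.031643+0.010548=4.2691
k=9 load: inc=0.010548, refl=0.010548·0.846154=0.0089; V=4.258591+0.010548+0.008925=4.2781

0 0 source 1.6667
1 5 load 3.0769
2 10 source 3.5470
3 15 load 3.9448
4 20 source 4.0774
5 25 load 4.1896
6 30 source 4.2269
7 35 load 4.2586
8 40 source 4.2691
9 45 load 4.2781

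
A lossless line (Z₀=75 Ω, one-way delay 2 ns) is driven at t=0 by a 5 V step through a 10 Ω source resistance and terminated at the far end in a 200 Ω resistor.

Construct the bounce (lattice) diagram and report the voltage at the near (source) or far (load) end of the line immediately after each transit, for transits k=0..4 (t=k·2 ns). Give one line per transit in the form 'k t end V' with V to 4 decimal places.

Γ_L=0.454545, Γ_S=-0.764706; launch V₁=5·75/85=4.411765
k=0 src: V=4.4118
k=1 load: inc=4.411765, refl=4.411765·0.454545=2.0053; V=0.000000+4.411765+2.005348=6.4171
k=2 src: inc=2.005348, refl=2.005348·-0.764706=-1.5335; V=4.411765+2.005348+-1.533501=4.8836
k=3 load: inc=-1.533501, refl=-1.533501·0.454545=-0.6970; V=6.417112+-1.533501+-0.697046=4.1866
k=4 src: inc=-0.697046, refl=-0.697046·-0.764706=0.5330; V=4.883611+-0.697046+0.533035=4.7196

0 0 source 4.4118
1 2 load 6.4171
2 4 source 4.8836
3 6 load 4.1866
4 8 source 4.7196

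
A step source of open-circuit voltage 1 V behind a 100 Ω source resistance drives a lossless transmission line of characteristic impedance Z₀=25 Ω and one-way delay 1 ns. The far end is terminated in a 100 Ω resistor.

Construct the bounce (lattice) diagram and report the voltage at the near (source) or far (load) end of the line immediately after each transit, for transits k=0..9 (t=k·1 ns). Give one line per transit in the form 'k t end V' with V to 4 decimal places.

Γ_L=0.600000, Γ_S=0.600000; launch V₁=1·25/125=0.200000
k=0 src: V=0.2000
k=1 load: inc=0.200000, refl=0.200000·0.600000=0.1200; V=0.000000+0.200000+0.120000=0.3200
k=2 src: inc=0.120000, refl=0.120000·0.600000=0.0720; V=0.200000+0.120000+0.072000=0.3920
k=3 load: inc=0.072000, refl=0.072000·0.600000=0.0432; V=0.320000+0.072000+0.043200=0.4352
k=4 src: inc=0.043200, refl=0.043200·0.600000=0.0259; V=0.392000+0.043200+0.025920=0.4611
k=5 load: inc=0.025920, refl=0.025920·0.600000=0.0156; V=0.435200+0.025920+0.015552=0.4767
k=6 src: inc=0.015552, refl=0.015552·0.600000=0.0093; V=0.461120+0.015552+0.009331=0.4860
k=7 load: inc=0.009331, refl=0.009331·0.600000=0.0056; V=0.476672+0.009331+0.005599=0.4916
k=8 src: inc=0.005599, refl=0.005599·0.600000=0.0034; V=0.486003+0.005599+0.003359=0.4950
k=9 load: inc=0.003359, refl=0.003359·0.600000=0.0020; V=0.491602+0.003359+0.002016=0.4970

0 0 source 0.2000
1 1 load 0.3200
2 2 source 0.3920
3 3 load 0.4352
4 4 source 0.4611
5 5 load 0.4767
6 6 source 0.4860
7 7 load 0.4916
8 8 source 0.4950
9 9 load 0.4970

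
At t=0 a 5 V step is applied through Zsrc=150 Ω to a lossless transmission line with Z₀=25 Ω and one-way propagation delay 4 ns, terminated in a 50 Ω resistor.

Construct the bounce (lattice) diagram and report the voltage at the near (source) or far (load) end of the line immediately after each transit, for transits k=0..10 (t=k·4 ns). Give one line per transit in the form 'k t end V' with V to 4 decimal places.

Γ_L=0.333333, Γ_S=0.714286; launch V₁=5·25/175=0.714286
k=0 src: V=0.7143
k=1 load: inc=0.714286, refl=0.714286·0.333333=0.2381; V=0.000000+0.714286+0.238095=0.9524
k=2 src: inc=0.238095, refl=0.238095·0.714286=0.1701; V=0.714286+0.238095+0.170068=1.1224
k=3 load: inc=0.170068, refl=0.170068·0.333333=0.0567; V=0.952381+0.170068+0.056689=1.1791
k=4 src: inc=0.056689, refl=0.056689·0.714286=0.0405; V=1.122449+0.056689+0.040492=1.2196
k=5 load: inc=0.040492, refl=0.040492·0.333333=0.0135; V=1.179138+0.040492+0.013497=1.2331
k=6 src: inc=0.013497, refl=0.013497·0.714286=0.0096; V=1.219631+0.013497+0.009641=1.2428
k=7 load: inc=0.009641, refl=0.009641·0.333333=0.0032; V=1.233128+0.009641+0.003214=1.2460
k=8 src: inc=0.003214, refl=0.003214·0.714286=0.0023; V=1.242769+0.003214+0.002295=1.2483
k=9 load: inc=0.002295, refl=0.002295·0.333333=0.0008; V=1.245983+0.002295+0.000765=1.2490
k=10 src: inc=0.000765, refl=0.000765·0.714286=0.0005; V=1.248278+0.000765+0.000547=1.2496

0 0 source 0.7143
1 4 load 0.9524
2 8 source 1.1224
3 12 load 1.1791
4 16 source 1.2196
5 20 load 1.2331
6 24 source 1.2428
7 28 load 1.2460
8 32 source 1.2483
9 36 load 1.2490
10 40 source 1.2496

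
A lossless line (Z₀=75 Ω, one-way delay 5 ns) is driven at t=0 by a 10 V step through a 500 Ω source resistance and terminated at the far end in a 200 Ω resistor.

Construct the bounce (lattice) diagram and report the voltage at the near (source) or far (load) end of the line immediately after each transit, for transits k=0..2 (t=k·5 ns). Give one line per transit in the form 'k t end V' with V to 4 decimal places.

0 0 source 1.3043
1 5 load 1.8972
2 10 source 2.3355

Γ_L=0.454545, Γ_S=0.739130; launch V₁=10·75/575=1.304348
k=0 src: V=1.3043
k=1 load: inc=1.304348, refl=1.304348·0.454545=0.5929; V=0.000000+1.304348+0.592885=1.8972
k=2 src: inc=0.592885, refl=0.592885·0.739130=0.4382; V=1.304348+0.592885+0.438220=2.3355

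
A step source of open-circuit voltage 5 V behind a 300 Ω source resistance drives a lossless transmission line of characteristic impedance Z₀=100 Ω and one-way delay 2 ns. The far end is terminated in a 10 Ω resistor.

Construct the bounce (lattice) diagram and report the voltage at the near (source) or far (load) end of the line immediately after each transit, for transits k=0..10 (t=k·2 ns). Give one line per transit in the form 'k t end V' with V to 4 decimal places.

Γ_L=-0.818182, Γ_S=0.500000; launch V₁=5·100/400=1.250000
k=0 src: V=1.2500
k=1 load: inc=1.250000, refl=1.250000·-0.818182=-1.0227; V=0.000000+1.250000+-1.022727=0.2273
k=2 src: inc=-1.022727, refl=-1.022727·0.500000=-0.5114; V=1.250000+-1.022727+-0.511364=-0.2841
k=3 load: inc=-0.511364, refl=-0.511364·-0.818182=0.4184; V=0.227273+-0.511364+0.418388=0.1343
k=4 src: inc=0.418388, refl=0.418388·0.500000=0.2092; V=-0.284091+0.418388+0.209194=0.3435
k=5 load: inc=0.209194, refl=0.209194·-0.818182=-0.1712; V=0.134298+0.209194+-0.171159=0.1723
k=6 src: inc=-0.171159, refl=-0.171159·0.500000=-0.0856; V=0.343492+-0.171159+-0.085579=0.0868
k=7 load: inc=-0.085579, refl=-0.085579·-0.818182=0.0700; V=0.172333+-0.085579+0.070020=0.1568
k=8 src: inc=0.070020, refl=0.070020·0.500000=0.0350; V=0.086753+0.070020+0.035010=0.1918
k=9 load: inc=0.035010, refl=0.035010·-0.818182=-0.0286; V=0.156773+0.035010+-0.028644=0.1631
k=10 src: inc=-0.028644, refl=-0.028644·0.500000=-0.0143; V=0.191783+-0.028644+-0.014322=0.1488

0 0 source 1.2500
1 2 load 0.2273
2 4 source -0.2841
3 6 load 0.1343
4 8 source 0.3435
5 10 load 0.1723
6 12 source 0.0868
7 14 load 0.1568
8 16 source 0.1918
9 18 load 0.1631
10 20 source 0.1488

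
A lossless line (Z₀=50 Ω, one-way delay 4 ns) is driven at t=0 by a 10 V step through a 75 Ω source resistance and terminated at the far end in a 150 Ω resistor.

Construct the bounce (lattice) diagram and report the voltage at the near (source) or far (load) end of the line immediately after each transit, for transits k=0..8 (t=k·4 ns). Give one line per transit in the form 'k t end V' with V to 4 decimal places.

Γ_L=0.500000, Γ_S=0.200000; launch V₁=10·50/125=4.000000
k=0 src: V=4.0000
k=1 load: inc=4.000000, refl=4.000000·0.500000=2.0000; V=0.000000+4.000000+2.000000=6.0000
k=2 src: inc=2.000000, refl=2.000000·0.200000=0.4000; V=4.000000+2.000000+0.400000=6.4000
k=3 load: inc=0.400000, refl=0.400000·0.500000=0.2000; V=6.000000+0.400000+0.200000=6.6000
k=4 src: inc=0.200000, refl=0.200000·0.200000=0.0400; V=6.400000+0.200000+0.040000=6.6400
k=5 load: inc=0.040000, refl=0.040000·0.500000=0.0200; V=6.600000+0.040000+0.020000=6.6600
k=6 src: inc=0.020000, refl=0.020000·0.200000=0.0040; V=6.640000+0.020000+0.004000=6.6640
k=7 load: inc=0.004000, refl=0.004000·0.500000=0.0020; V=6.660000+0.004000+0.002000=6.6660
k=8 src: inc=0.002000, refl=0.002000·0.200000=0.0004; V=6.664000+0.002000+0.000400=6.6664

0 0 source 4.0000
1 4 load 6.0000
2 8 source 6.4000
3 12 load 6.6000
4 16 source 6.6400
5 20 load 6.6600
6 24 source 6.6640
7 28 load 6.6660
8 32 source 6.6664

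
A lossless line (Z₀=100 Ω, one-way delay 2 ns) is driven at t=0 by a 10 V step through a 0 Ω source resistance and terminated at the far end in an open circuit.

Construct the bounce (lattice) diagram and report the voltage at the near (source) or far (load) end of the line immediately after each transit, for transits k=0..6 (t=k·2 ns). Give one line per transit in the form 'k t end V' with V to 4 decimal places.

Γ_L=1.000000, Γ_S=-1.000000; launch V₁=10·100/100=10.000000
k=0 src: V=10.0000
k=1 load: inc=10.000000, refl=10.000000·1.000000=10.0000; V=0.000000+10.000000+10.000000=20.0000
k=2 src: inc=10.000000, refl=10.000000·-1.000000=-10.0000; V=10.000000+10.000000+-10.000000=10.0000
k=3 load: inc=-10.000000, refl=-10.000000·1.000000=-10.0000; V=20.000000+-10.000000+-10.000000=0.0000
k=4 src: inc=-10.000000, refl=-10.000000·-1.000000=10.0000; V=10.000000+-10.000000+10.000000=10.0000
k=5 load: inc=10.000000, refl=10.000000·1.000000=10.0000; V=0.000000+10.000000+10.000000=20.0000
k=6 src: inc=10.000000, refl=10.000000·-1.000000=-10.0000; V=10.000000+10.000000+-10.000000=10.0000

0 0 source 10.0000
1 2 load 20.0000
2 4 source 10.0000
3 6 load 0.0000
4 8 source 10.0000
5 10 load 20.0000
6 12 source 10.0000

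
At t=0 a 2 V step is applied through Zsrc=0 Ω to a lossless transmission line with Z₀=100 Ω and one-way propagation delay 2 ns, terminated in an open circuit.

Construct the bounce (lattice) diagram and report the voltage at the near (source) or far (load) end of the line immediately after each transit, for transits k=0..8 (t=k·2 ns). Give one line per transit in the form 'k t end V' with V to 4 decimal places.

Γ_L=1.000000, Γ_S=-1.000000; launch V₁=2·100/100=2.000000
k=0 src: V=2.0000
k=1 load: inc=2.000000, refl=2.000000·1.000000=2.0000; V=0.000000+2.000000+2.000000=4.0000
k=2 src: inc=2.000000, refl=2.000000·-1.000000=-2.0000; V=2.000000+2.000000+-2.000000=2.0000
k=3 load: inc=-2.000000, refl=-2.000000·1.000000=-2.0000; V=4.000000+-2.000000+-2.000000=0.0000
k=4 src: inc=-2.000000, refl=-2.000000·-1.000000=2.0000; V=2.000000+-2.000000+2.000000=2.0000
k=5 load: inc=2.000000, refl=2.000000·1.000000=2.0000; V=0.000000+2.000000+2.000000=4.0000
k=6 src: inc=2.000000, refl=2.000000·-1.000000=-2.0000; V=2.000000+2.000000+-2.000000=2.0000
k=7 load: inc=-2.000000, refl=-2.000000·1.000000=-2.0000; V=4.000000+-2.000000+-2.000000=0.0000
k=8 src: inc=-2.000000, refl=-2.000000·-1.000000=2.0000; V=2.000000+-2.000000+2.000000=2.0000

0 0 source 2.0000
1 2 load 4.0000
2 4 source 2.0000
3 6 load 0.0000
4 8 source 2.0000
5 10 load 4.0000
6 12 source 2.0000
7 14 load 0.0000
8 16 source 2.0000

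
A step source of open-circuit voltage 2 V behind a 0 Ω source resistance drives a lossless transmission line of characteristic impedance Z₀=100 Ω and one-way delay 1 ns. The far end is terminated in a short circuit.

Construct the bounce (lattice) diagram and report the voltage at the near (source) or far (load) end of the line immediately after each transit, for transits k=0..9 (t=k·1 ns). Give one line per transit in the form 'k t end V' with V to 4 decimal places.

0 0 source 2.0000
1 1 load 0.0000
2 2 source 2.0000
3 3 load 0.0000
4 4 source 2.0000
5 5 load 0.0000
6 6 source 2.0000
7 7 load 0.0000
8 8 source 2.0000
9 9 load 0.0000

Γ_L=-1.000000, Γ_S=-1.000000; launch V₁=2·100/100=2.000000
k=0 src: V=2.0000
k=1 load: inc=2.000000, refl=2.000000·-1.000000=-2.0000; V=0.000000+2.000000+-2.000000=0.0000
k=2 src: inc=-2.000000, refl=-2.000000·-1.000000=2.0000; V=2.000000+-2.000000+2.000000=2.0000
k=3 load: inc=2.000000, refl=2.000000·-1.000000=-2.0000; V=0.000000+2.000000+-2.000000=0.0000
k=4 src: inc=-2.000000, refl=-2.000000·-1.000000=2.0000; V=2.000000+-2.000000+2.000000=2.0000
k=5 load: inc=2.000000, refl=2.000000·-1.000000=-2.0000; V=0.000000+2.000000+-2.000000=0.0000
k=6 src: inc=-2.000000, refl=-2.000000·-1.000000=2.0000; V=2.000000+-2.000000+2.000000=2.0000
k=7 load: inc=2.000000, refl=2.000000·-1.000000=-2.0000; V=0.000000+2.000000+-2.000000=0.0000
k=8 src: inc=-2.000000, refl=-2.000000·-1.000000=2.0000; V=2.000000+-2.000000+2.000000=2.0000
k=9 load: inc=2.000000, refl=2.000000·-1.000000=-2.0000; V=0.000000+2.000000+-2.000000=0.0000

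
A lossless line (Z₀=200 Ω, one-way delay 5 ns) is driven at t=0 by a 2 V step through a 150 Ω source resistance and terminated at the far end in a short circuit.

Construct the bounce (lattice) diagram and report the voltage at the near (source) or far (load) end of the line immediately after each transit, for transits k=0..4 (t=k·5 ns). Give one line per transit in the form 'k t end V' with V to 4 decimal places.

0 0 source 1.1429
1 5 load 0.0000
2 10 source 0.1633
3 15 load 0.0000
4 20 source 0.0233

Γ_L=-1.000000, Γ_S=-0.142857; launch V₁=2·200/350=1.142857
k=0 src: V=1.1429
k=1 load: inc=1.142857, refl=1.142857·-1.000000=-1.1429; V=0.000000+1.142857+-1.142857=0.0000
k=2 src: inc=-1.142857, refl=-1.142857·-0.142857=0.1633; V=1.142857+-1.142857+0.163265=0.1633
k=3 load: inc=0.163265, refl=0.163265·-1.000000=-0.1633; V=0.000000+0.163265+-0.163265=0.0000
k=4 src: inc=-0.163265, refl=-0.163265·-0.142857=0.0233; V=0.163265+-0.163265+0.023324=0.0233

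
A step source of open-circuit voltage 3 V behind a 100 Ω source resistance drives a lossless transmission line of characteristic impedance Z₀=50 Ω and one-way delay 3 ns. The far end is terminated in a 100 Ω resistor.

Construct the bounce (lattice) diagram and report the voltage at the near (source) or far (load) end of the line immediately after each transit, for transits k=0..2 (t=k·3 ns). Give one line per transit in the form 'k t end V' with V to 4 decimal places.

0 0 source 1.0000
1 3 load 1.3333
2 6 source 1.4444

Γ_L=0.333333, Γ_S=0.333333; launch V₁=3·50/150=1.000000
k=0 src: V=1.0000
k=1 load: inc=1.000000, refl=1.000000·0.333333=0.3333; V=0.000000+1.000000+0.333333=1.3333
k=2 src: inc=0.333333, refl=0.333333·0.333333=0.1111; V=1.000000+0.333333+0.111111=1.4444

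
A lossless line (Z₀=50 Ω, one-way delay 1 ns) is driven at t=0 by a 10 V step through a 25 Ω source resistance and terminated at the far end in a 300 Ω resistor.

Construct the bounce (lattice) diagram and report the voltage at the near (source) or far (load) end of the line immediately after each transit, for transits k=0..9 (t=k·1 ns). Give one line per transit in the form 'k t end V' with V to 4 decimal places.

Γ_L=0.714286, Γ_S=-0.333333; launch V₁=10·50/75=6.666667
k=0 src: V=6.6667
k=1 load: inc=6.666667, refl=6.666667·0.714286=4.7619; V=0.000000+6.666667+4.761905=11.4286
k=2 src: inc=4.761905, refl=4.761905·-0.333333=-1.5873; V=6.666667+4.761905+-1.587302=9.8413
k=3 load: inc=-1.587302, refl=-1.587302·0.714286=-1.1338; V=11.428571+-1.587302+-1.133787=8.7075
k=4 src: inc=-1.133787, refl=-1.133787·-0.333333=0.3779; V=9.841270+-1.133787+0.377929=9.0854
k=5 load: inc=0.377929, refl=0.377929·0.714286=0.2699; V=8.707483+0.377929+0.269949=9.3554
k=6 src: inc=0.269949, refl=0.269949·-0.333333=-0.0900; V=9.085412+0.269949+-0.089983=9.2654
k=7 load: inc=-0.089983, refl=-0.089983·0.714286=-0.0643; V=9.355361+-0.089983+-0.064274=9.2011
k=8 src: inc=-0.064274, refl=-0.064274·-0.333333=0.0214; V=9.265378+-0.064274+0.021425=9.2225
k=9 load: inc=0.021425, refl=0.021425·0.714286=0.0153; V=9.201104+0.021425+0.015303=9.2378

0 0 source 6.6667
1 1 load 11.4286
2 2 source 9.8413
3 3 load 8.7075
4 4 source 9.0854
5 5 load 9.3554
6 6 source 9.2654
7 7 load 9.2011
8 8 source 9.2225
9 9 load 9.2378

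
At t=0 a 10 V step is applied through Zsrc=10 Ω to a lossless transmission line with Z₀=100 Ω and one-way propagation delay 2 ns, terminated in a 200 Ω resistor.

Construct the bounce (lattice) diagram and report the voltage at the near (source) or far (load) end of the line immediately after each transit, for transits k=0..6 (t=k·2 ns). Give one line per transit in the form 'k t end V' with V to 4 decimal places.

Γ_L=0.333333, Γ_S=-0.818182; launch V₁=10·100/110=9.090909
k=0 src: V=9.0909
k=1 load: inc=9.090909, refl=9.090909·0.333333=3.0303; V=0.000000+9.090909+3.030303=12.1212
k=2 src: inc=3.030303, refl=3.030303·-0.818182=-2.4793; V=9.090909+3.030303+-2.479339=9.6419
k=3 load: inc=-2.479339, refl=-2.479339·0.333333=-0.8264; V=12.121212+-2.479339+-0.826446=8.8154
k=4 src: inc=-0.826446, refl=-0.826446·-0.818182=0.6762; V=9.641873+-0.826446+0.676183=9.4916
k=5 load: inc=0.676183, refl=0.676183·0.333333=0.2254; V=8.815427+0.676183+0.225394=9.7170
k=6 src: inc=0.225394, refl=0.225394·-0.818182=-0.1844; V=9.491610+0.225394+-0.184414=9.5326

0 0 source 9.0909
1 2 load 12.1212
2 4 source 9.6419
3 6 load 8.8154
4 8 source 9.4916
5 10 load 9.7170
6 12 source 9.5326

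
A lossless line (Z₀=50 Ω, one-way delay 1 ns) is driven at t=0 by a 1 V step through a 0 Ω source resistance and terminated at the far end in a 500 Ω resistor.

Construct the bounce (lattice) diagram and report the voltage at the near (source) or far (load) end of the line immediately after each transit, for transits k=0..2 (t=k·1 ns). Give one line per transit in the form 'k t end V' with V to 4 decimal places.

Γ_L=0.818182, Γ_S=-1.000000; launch V₁=1·50/50=1.000000
k=0 src: V=1.0000
k=1 load: inc=1.000000, refl=1.000000·0.818182=0.8182; V=0.000000+1.000000+0.818182=1.8182
k=2 src: inc=0.818182, refl=0.818182·-1.000000=-0.8182; V=1.000000+0.818182+-0.818182=1.0000

0 0 source 1.0000
1 1 load 1.8182
2 2 source 1.0000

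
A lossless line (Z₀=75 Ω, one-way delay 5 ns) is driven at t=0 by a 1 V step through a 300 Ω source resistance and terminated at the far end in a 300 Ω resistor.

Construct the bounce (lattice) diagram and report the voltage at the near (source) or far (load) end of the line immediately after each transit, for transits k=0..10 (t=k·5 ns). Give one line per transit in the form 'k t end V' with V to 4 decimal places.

0 0 source 0.2000
1 5 load 0.3200
2 10 source 0.3920
3 15 load 0.4352
4 20 source 0.4611
5 25 load 0.4767
6 30 source 0.4860
7 35 load 0.4916
8 40 source 0.4950
9 45 load 0.4970
10 50 source 0.4982

Γ_L=0.600000, Γ_S=0.600000; launch V₁=1·75/375=0.200000
k=0 src: V=0.2000
k=1 load: inc=0.200000, refl=0.200000·0.600000=0.1200; V=0.000000+0.200000+0.120000=0.3200
k=2 src: inc=0.120000, refl=0.120000·0.600000=0.0720; V=0.200000+0.120000+0.072000=0.3920
k=3 load: inc=0.072000, refl=0.072000·0.600000=0.0432; V=0.320000+0.072000+0.043200=0.4352
k=4 src: inc=0.043200, refl=0.043200·0.600000=0.0259; V=0.392000+0.043200+0.025920=0.4611
k=5 load: inc=0.025920, refl=0.025920·0.600000=0.0156; V=0.435200+0.025920+0.015552=0.4767
k=6 src: inc=0.015552, refl=0.015552·0.600000=0.0093; V=0.461120+0.015552+0.009331=0.4860
k=7 load: inc=0.009331, refl=0.009331·0.600000=0.0056; V=0.476672+0.009331+0.005599=0.4916
k=8 src: inc=0.005599, refl=0.005599·0.600000=0.0034; V=0.486003+0.005599+0.003359=0.4950
k=9 load: inc=0.003359, refl=0.003359·0.600000=0.0020; V=0.491602+0.003359+0.002016=0.4970
k=10 src: inc=0.002016, refl=0.002016·0.600000=0.0012; V=0.494961+0.002016+0.001209=0.4982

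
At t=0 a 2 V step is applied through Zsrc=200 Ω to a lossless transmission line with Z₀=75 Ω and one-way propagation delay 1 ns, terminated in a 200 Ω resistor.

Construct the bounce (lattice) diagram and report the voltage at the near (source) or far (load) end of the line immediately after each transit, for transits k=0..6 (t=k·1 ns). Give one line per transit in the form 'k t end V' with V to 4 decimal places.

0 0 source 0.5455
1 1 load 0.7934
2 2 source 0.9061
3 3 load 0.9573
4 4 source 0.9806
5 5 load 0.9912
6 6 source 0.9960

Γ_L=0.454545, Γ_S=0.454545; launch V₁=2·75/275=0.545455
k=0 src: V=0.5455
k=1 load: inc=0.545455, refl=0.545455·0.454545=0.2479; V=0.000000+0.545455+0.247934=0.7934
k=2 src: inc=0.247934, refl=0.247934·0.454545=0.1127; V=0.545455+0.247934+0.112697=0.9061
k=3 load: inc=0.112697, refl=0.112697·0.454545=0.0512; V=0.793388+0.112697+0.051226=0.9573
k=4 src: inc=0.051226, refl=0.051226·0.454545=0.0233; V=0.906086+0.051226+0.023285=0.9806
k=5 load: inc=0.023285, refl=0.023285·0.454545=0.0106; V=0.957312+0.023285+0.010584=0.9912
k=6 src: inc=0.010584, refl=0.010584·0.454545=0.0048; V=0.980596+0.010584+0.004811=0.9960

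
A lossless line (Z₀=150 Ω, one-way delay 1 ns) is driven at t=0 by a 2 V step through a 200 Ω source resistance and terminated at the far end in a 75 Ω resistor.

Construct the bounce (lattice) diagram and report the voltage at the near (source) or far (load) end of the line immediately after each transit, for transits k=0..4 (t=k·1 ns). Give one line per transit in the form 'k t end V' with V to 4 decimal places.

Γ_L=-0.333333, Γ_S=0.142857; launch V₁=2·150/350=0.857143
k=0 src: V=0.8571
k=1 load: inc=0.857143, refl=0.857143·-0.333333=-0.2857; V=0.000000+0.857143+-0.285714=0.5714
k=2 src: inc=-0.285714, refl=-0.285714·0.142857=-0.0408; V=0.857143+-0.285714+-0.040816=0.5306
k=3 load: inc=-0.040816, refl=-0.040816·-0.333333=0.0136; V=0.571429+-0.040816+0.013605=0.5442
k=4 src: inc=0.013605, refl=0.013605·0.142857=0.0019; V=0.530612+0.013605+0.001944=0.5462

0 0 source 0.8571
1 1 load 0.5714
2 2 source 0.5306
3 3 load 0.5442
4 4 source 0.5462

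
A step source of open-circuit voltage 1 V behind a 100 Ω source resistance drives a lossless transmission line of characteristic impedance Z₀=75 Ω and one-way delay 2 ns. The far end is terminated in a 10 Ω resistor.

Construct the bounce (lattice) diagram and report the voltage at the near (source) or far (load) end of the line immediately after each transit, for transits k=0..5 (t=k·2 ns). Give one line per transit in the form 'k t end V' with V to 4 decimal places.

Γ_L=-0.764706, Γ_S=0.142857; launch V₁=1·75/175=0.428571
k=0 src: V=0.4286
k=1 load: inc=0.428571, refl=0.428571·-0.764706=-0.3277; V=0.000000+0.428571+-0.327731=0.1008
k=2 src: inc=-0.327731, refl=-0.327731·0.142857=-0.0468; V=0.428571+-0.327731+-0.046819=0.0540
k=3 load: inc=-0.046819, refl=-0.046819·-0.764706=0.0358; V=0.100840+-0.046819+0.035803=0.0898
k=4 src: inc=0.035803, refl=0.035803·0.142857=0.0051; V=0.054022+0.035803+0.005115=0.0949
k=5 load: inc=0.005115, refl=0.005115·-0.764706=-0.0039; V=0.089824+0.005115+-0.003911=0.0910

0 0 source 0.4286
1 2 load 0.1008
2 4 source 0.0540
3 6 load 0.0898
4 8 source 0.0949
5 10 load 0.0910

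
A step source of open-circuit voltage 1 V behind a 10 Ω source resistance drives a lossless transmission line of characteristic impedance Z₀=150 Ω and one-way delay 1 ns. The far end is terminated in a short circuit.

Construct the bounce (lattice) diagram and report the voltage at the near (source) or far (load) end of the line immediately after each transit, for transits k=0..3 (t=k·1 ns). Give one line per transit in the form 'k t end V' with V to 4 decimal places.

0 0 source 0.9375
1 1 load 0.0000
2 2 source 0.8203
3 3 load 0.0000

Γ_L=-1.000000, Γ_S=-0.875000; launch V₁=1·150/160=0.937500
k=0 src: V=0.9375
k=1 load: inc=0.937500, refl=0.937500·-1.000000=-0.9375; V=0.000000+0.937500+-0.937500=0.0000
k=2 src: inc=-0.937500, refl=-0.937500·-0.875000=0.8203; V=0.937500+-0.937500+0.820312=0.8203
k=3 load: inc=0.820312, refl=0.820312·-1.000000=-0.8203; V=0.000000+0.820312+-0.820312=0.0000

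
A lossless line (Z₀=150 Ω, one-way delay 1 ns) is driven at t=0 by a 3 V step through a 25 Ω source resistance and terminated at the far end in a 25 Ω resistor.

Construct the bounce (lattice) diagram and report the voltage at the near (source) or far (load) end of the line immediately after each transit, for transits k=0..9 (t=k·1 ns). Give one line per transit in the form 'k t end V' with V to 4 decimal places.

0 0 source 2.5714
1 1 load 0.7347
2 2 source 2.0466
3 3 load 1.1095
4 4 source 1.7789
5 5 load 1.3008
6 6 source 1.6423
7 7 load 1.3984
8 8 source 1.5726
9 9 load 1.4481

Γ_L=-0.714286, Γ_S=-0.714286; launch V₁=3·150/175=2.571429
k=0 src: V=2.5714
k=1 load: inc=2.571429, refl=2.571429·-0.714286=-1.8367; V=0.000000+2.571429+-1.836735=0.7347
k=2 src: inc=-1.836735, refl=-1.836735·-0.714286=1.3120; V=2.571429+-1.836735+1.311953=2.0466
k=3 load: inc=1.311953, refl=1.311953·-0.714286=-0.9371; V=0.734694+1.311953+-0.937110=1.1095
k=4 src: inc=-0.937110, refl=-0.937110·-0.714286=0.6694; V=2.046647+-0.937110+0.669364=1.7789
k=5 load: inc=0.669364, refl=0.669364·-0.714286=-0.4781; V=1.109538+0.669364+-0.478117=1.3008
k=6 src: inc=-0.478117, refl=-0.478117·-0.714286=0.3415; V=1.778902+-0.478117+0.341512=1.6423
k=7 load: inc=0.341512, refl=0.341512·-0.714286=-0.2439; V=1.300785+0.341512+-0.243937=1.3984
k=8 src: inc=-0.243937, refl=-0.243937·-0.714286=0.1742; V=1.642297+-0.243937+0.174241=1.5726
k=9 load: inc=0.174241, refl=0.174241·-0.714286=-0.1245; V=1.398359+0.174241+-0.124458=1.4481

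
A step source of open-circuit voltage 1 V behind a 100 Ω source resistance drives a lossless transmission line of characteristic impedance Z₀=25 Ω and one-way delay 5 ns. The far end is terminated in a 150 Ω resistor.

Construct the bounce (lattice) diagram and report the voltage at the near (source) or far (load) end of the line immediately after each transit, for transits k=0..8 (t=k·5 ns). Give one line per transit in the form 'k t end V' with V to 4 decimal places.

Γ_L=0.714286, Γ_S=0.600000; launch V₁=1·25/125=0.200000
k=0 src: V=0.2000
k=1 load: inc=0.200000, refl=0.200000·0.714286=0.1429; V=0.000000+0.200000+0.142857=0.3429
k=2 src: inc=0.142857, refl=0.142857·0.600000=0.0857; V=0.200000+0.142857+0.085714=0.4286
k=3 load: inc=0.085714, refl=0.085714·0.714286=0.0612; V=0.342857+0.085714+0.061224=0.4898
k=4 src: inc=0.061224, refl=0.061224·0.600000=0.0367; V=0.428571+0.061224+0.036735=0.5265
k=5 load: inc=0.036735, refl=0.036735·0.714286=0.0262; V=0.489796+0.036735+0.026239=0.5528
k=6 src: inc=0.026239, refl=0.026239·0.600000=0.0157; V=0.526531+0.026239+0.015743=0.5685
k=7 load: inc=0.015743, refl=0.015743·0.714286=0.0112; V=0.552770+0.015743+0.011245=0.5798
k=8 src: inc=0.011245, refl=0.011245·0.600000=0.0067; V=0.568513+0.011245+0.006747=0.5865

0 0 source 0.2000
1 5 load 0.3429
2 10 source 0.4286
3 15 load 0.4898
4 20 source 0.5265
5 25 load 0.5528
6 30 source 0.5685
7 35 load 0.5798
8 40 source 0.5865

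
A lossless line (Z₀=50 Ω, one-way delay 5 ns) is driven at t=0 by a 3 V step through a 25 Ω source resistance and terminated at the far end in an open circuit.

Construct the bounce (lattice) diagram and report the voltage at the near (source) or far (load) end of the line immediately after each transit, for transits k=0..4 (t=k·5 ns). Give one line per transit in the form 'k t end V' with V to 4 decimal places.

0 0 source 2.0000
1 5 load 4.0000
2 10 source 3.3333
3 15 load 2.6667
4 20 source 2.8889

Γ_L=1.000000, Γ_S=-0.333333; launch V₁=3·50/75=2.000000
k=0 src: V=2.0000
k=1 load: inc=2.000000, refl=2.000000·1.000000=2.0000; V=0.000000+2.000000+2.000000=4.0000
k=2 src: inc=2.000000, refl=2.000000·-0.333333=-0.6667; V=2.000000+2.000000+-0.666667=3.3333
k=3 load: inc=-0.666667, refl=-0.666667·1.000000=-0.6667; V=4.000000+-0.666667+-0.666667=2.6667
k=4 src: inc=-0.666667, refl=-0.666667·-0.333333=0.2222; V=3.333333+-0.666667+0.222222=2.8889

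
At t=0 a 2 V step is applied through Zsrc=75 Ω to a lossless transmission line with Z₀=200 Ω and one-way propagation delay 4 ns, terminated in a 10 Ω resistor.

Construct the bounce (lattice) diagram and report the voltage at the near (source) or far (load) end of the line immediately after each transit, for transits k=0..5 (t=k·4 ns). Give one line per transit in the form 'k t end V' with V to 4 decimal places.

0 0 source 1.4545
1 4 load 0.1385
2 8 source 0.7367
3 12 load 0.1955
4 16 source 0.4415
5 20 load 0.2189

Γ_L=-0.904762, Γ_S=-0.454545; launch V₁=2·200/275=1.454545
k=0 src: V=1.4545
k=1 load: inc=1.454545, refl=1.454545·-0.904762=-1.3160; V=0.000000+1.454545+-1.316017=0.1385
k=2 src: inc=-1.316017, refl=-1.316017·-0.454545=0.5982; V=1.454545+-1.316017+0.598190=0.7367
k=3 load: inc=0.598190, refl=0.598190·-0.904762=-0.5412; V=0.138528+0.598190+-0.541219=0.1955
k=4 src: inc=-0.541219, refl=-0.541219·-0.454545=0.2460; V=0.736718+-0.541219+0.246009=0.4415
k=5 load: inc=0.246009, refl=0.246009·-0.904762=-0.2226; V=0.195499+0.246009+-0.222579=0.2189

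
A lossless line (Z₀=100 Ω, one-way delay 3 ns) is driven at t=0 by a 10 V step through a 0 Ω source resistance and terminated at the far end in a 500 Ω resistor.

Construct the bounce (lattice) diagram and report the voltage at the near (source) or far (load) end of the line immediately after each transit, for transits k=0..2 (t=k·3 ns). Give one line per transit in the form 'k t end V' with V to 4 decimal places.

0 0 source 10.0000
1 3 load 16.6667
2 6 source 10.0000

Γ_L=0.666667, Γ_S=-1.000000; launch V₁=10·100/100=10.000000
k=0 src: V=10.0000
k=1 load: inc=10.000000, refl=10.000000·0.666667=6.6667; V=0.000000+10.000000+6.666667=16.6667
k=2 src: inc=6.666667, refl=6.666667·-1.000000=-6.6667; V=10.000000+6.666667+-6.666667=10.0000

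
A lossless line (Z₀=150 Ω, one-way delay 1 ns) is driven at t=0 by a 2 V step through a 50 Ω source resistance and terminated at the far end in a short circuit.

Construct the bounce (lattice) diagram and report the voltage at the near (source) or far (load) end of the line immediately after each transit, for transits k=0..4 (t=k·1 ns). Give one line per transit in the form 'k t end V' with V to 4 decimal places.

0 0 source 1.5000
1 1 load 0.0000
2 2 source 0.7500
3 3 load 0.0000
4 4 source 0.3750

Γ_L=-1.000000, Γ_S=-0.500000; launch V₁=2·150/200=1.500000
k=0 src: V=1.5000
k=1 load: inc=1.500000, refl=1.500000·-1.000000=-1.5000; V=0.000000+1.500000+-1.500000=0.0000
k=2 src: inc=-1.500000, refl=-1.500000·-0.500000=0.7500; V=1.500000+-1.500000+0.750000=0.7500
k=3 load: inc=0.750000, refl=0.750000·-1.000000=-0.7500; V=0.000000+0.750000+-0.750000=0.0000
k=4 src: inc=-0.750000, refl=-0.750000·-0.500000=0.3750; V=0.750000+-0.750000+0.375000=0.3750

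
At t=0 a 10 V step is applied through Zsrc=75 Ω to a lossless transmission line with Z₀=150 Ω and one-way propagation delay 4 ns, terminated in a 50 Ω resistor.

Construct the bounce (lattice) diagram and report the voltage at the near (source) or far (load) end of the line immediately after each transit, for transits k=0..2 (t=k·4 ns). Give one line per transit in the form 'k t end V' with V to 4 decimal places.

0 0 source 6.6667
1 4 load 3.3333
2 8 source 4.4444

Γ_L=-0.500000, Γ_S=-0.333333; launch V₁=10·150/225=6.666667
k=0 src: V=6.6667
k=1 load: inc=6.666667, refl=6.666667·-0.500000=-3.3333; V=0.000000+6.666667+-3.333333=3.3333
k=2 src: inc=-3.333333, refl=-3.333333·-0.333333=1.1111; V=6.666667+-3.333333+1.111111=4.4444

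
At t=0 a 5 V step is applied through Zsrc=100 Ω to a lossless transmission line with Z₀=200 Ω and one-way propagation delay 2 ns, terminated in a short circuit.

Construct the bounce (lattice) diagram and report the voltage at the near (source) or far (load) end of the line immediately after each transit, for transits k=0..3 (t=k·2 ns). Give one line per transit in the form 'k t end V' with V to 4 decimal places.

Γ_L=-1.000000, Γ_S=-0.333333; launch V₁=5·200/300=3.333333
k=0 src: V=3.3333
k=1 load: inc=3.333333, refl=3.333333·-1.000000=-3.3333; V=0.000000+3.333333+-3.333333=0.0000
k=2 src: inc=-3.333333, refl=-3.333333·-0.333333=1.1111; V=3.333333+-3.333333+1.111111=1.1111
k=3 load: inc=1.111111, refl=1.111111·-1.000000=-1.1111; V=0.000000+1.111111+-1.111111=0.0000

0 0 source 3.3333
1 2 load 0.0000
2 4 source 1.1111
3 6 load 0.0000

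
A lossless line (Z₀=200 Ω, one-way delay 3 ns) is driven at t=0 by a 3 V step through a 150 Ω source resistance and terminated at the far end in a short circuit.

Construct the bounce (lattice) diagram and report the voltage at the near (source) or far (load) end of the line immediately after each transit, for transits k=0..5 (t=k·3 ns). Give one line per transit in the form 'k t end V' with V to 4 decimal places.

Γ_L=-1.000000, Γ_S=-0.142857; launch V₁=3·200/350=1.714286
k=0 src: V=1.7143
k=1 load: inc=1.714286, refl=1.714286·-1.000000=-1.7143; V=0.000000+1.714286+-1.714286=0.0000
k=2 src: inc=-1.714286, refl=-1.714286·-0.142857=0.2449; V=1.714286+-1.714286+0.244898=0.2449
k=3 load: inc=0.244898, refl=0.244898·-1.000000=-0.2449; V=0.000000+0.244898+-0.244898=0.0000
k=4 src: inc=-0.244898, refl=-0.244898·-0.142857=0.0350; V=0.244898+-0.244898+0.034985=0.0350
k=5 load: inc=0.034985, refl=0.034985·-1.000000=-0.0350; V=0.000000+0.034985+-0.034985=0.0000

0 0 source 1.7143
1 3 load 0.0000
2 6 source 0.2449
3 9 load 0.0000
4 12 source 0.0350
5 15 load 0.0000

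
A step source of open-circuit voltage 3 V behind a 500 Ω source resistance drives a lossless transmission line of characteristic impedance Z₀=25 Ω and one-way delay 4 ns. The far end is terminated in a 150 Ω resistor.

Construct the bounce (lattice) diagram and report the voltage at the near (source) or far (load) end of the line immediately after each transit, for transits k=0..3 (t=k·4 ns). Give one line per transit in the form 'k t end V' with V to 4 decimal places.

Γ_L=0.714286, Γ_S=0.904762; launch V₁=3·25/525=0.142857
k=0 src: V=0.1429
k=1 load: inc=0.142857, refl=0.142857·0.714286=0.1020; V=0.000000+0.142857+0.102041=0.2449
k=2 src: inc=0.102041, refl=0.102041·0.904762=0.0923; V=0.142857+0.102041+0.092323=0.3372
k=3 load: inc=0.092323, refl=0.092323·0.714286=0.0659; V=0.244898+0.092323+0.065945=0.4032

0 0 source 0.1429
1 4 load 0.2449
2 8 source 0.3372
3 12 load 0.4032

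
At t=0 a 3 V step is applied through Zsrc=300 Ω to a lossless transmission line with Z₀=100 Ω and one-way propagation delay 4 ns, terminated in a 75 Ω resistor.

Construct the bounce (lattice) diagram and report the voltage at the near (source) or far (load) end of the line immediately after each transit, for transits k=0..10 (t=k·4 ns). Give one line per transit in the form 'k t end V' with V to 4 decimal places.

Γ_L=-0.142857, Γ_S=0.500000; launch V₁=3·100/400=0.750000
k=0 src: V=0.7500
k=1 load: inc=0.750000, refl=0.750000·-0.142857=-0.1071; V=0.000000+0.750000+-0.107143=0.6429
k=2 src: inc=-0.107143, refl=-0.107143·0.500000=-0.0536; V=0.750000+-0.107143+-0.053571=0.5893
k=3 load: inc=-0.053571, refl=-0.053571·-0.142857=0.0077; V=0.642857+-0.053571+0.007653=0.5969
k=4 src: inc=0.007653, refl=0.007653·0.500000=0.0038; V=0.589286+0.007653+0.003827=0.6008
k=5 load: inc=0.003827, refl=0.003827·-0.142857=-0.0005; V=0.596939+0.003827+-0.000547=0.6002
k=6 src: inc=-0.000547, refl=-0.000547·0.500000=-0.0003; V=0.600765+-0.000547+-0.000273=0.5999
k=7 load: inc=-0.000273, refl=-0.000273·-0.142857=0.0000; V=0.600219+-0.000273+0.000039=0.6000
k=8 src: inc=0.000039, refl=0.000039·0.500000=0.0000; V=0.599945+0.000039+0.000020=0.6000
k=9 load: inc=0.000020, refl=0.000020·-0.142857=-0.0000; V=0.599984+0.000020+-0.000003=0.6000
k=10 src: inc=-0.000003, refl=-0.000003·0.500000=-0.0000; V=0.600004+-0.000003+-0.000001=0.6000

0 0 source 0.7500
1 4 load 0.6429
2 8 source 0.5893
3 12 load 0.5969
4 16 source 0.6008
5 20 load 0.6002
6 24 source 0.5999
7 28 load 0.6000
8 32 source 0.6000
9 36 load 0.6000
10 40 source 0.6000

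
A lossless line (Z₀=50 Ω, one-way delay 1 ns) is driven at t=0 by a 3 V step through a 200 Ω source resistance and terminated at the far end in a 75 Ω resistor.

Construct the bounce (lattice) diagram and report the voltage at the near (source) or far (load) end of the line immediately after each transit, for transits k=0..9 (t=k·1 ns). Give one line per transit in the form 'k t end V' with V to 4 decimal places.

Γ_L=0.200000, Γ_S=0.600000; launch V₁=3·50/250=0.600000
k=0 src: V=0.6000
k=1 load: inc=0.600000, refl=0.600000·0.200000=0.1200; V=0.000000+0.600000+0.120000=0.7200
k=2 src: inc=0.120000, refl=0.120000·0.600000=0.0720; V=0.600000+0.120000+0.072000=0.7920
k=3 load: inc=0.072000, refl=0.072000·0.200000=0.0144; V=0.720000+0.072000+0.014400=0.8064
k=4 src: inc=0.014400, refl=0.014400·0.600000=0.0086; V=0.792000+0.014400+0.008640=0.8150
k=5 load: inc=0.008640, refl=0.008640·0.200000=0.0017; V=0.806400+0.008640+0.001728=0.8168
k=6 src: inc=0.001728, refl=0.001728·0.600000=0.0010; V=0.815040+0.001728+0.001037=0.8178
k=7 load: inc=0.001037, refl=0.001037·0.200000=0.0002; V=0.816768+0.001037+0.000207=0.8180
k=8 src: inc=0.000207, refl=0.000207·0.600000=0.0001; V=0.817805+0.000207+0.000124=0.8181
k=9 load: inc=0.000124, refl=0.000124·0.200000=0.0000; V=0.818012+0.000124+0.000025=0.8182

0 0 source 0.6000
1 1 load 0.7200
2 2 source 0.7920
3 3 load 0.8064
4 4 source 0.8150
5 5 load 0.8168
6 6 source 0.8178
7 7 load 0.8180
8 8 source 0.8181
9 9 load 0.8182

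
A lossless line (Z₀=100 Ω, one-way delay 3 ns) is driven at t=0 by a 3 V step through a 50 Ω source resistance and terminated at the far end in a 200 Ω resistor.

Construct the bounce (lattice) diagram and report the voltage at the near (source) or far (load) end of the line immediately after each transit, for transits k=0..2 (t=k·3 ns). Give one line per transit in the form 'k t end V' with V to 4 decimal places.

Γ_L=0.333333, Γ_S=-0.333333; launch V₁=3·100/150=2.000000
k=0 src: V=2.0000
k=1 load: inc=2.000000, refl=2.000000·0.333333=0.6667; V=0.000000+2.000000+0.666667=2.6667
k=2 src: inc=0.666667, refl=0.666667·-0.333333=-0.2222; V=2.000000+0.666667+-0.222222=2.4444

0 0 source 2.0000
1 3 load 2.6667
2 6 source 2.4444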